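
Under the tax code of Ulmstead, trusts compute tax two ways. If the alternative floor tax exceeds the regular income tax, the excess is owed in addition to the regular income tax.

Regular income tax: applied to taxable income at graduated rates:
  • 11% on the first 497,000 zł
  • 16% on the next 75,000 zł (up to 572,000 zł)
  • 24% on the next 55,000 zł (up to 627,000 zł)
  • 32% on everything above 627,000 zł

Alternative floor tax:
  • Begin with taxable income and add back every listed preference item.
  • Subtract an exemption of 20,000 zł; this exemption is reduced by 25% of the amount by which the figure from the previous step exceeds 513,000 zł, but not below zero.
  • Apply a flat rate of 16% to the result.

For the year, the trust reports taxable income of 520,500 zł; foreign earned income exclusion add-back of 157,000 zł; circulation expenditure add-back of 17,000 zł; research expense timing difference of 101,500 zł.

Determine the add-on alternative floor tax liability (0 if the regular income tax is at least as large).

68,930 zł

Alternative floor tax:
  Adjusted income: 520,500 zł + 157,000 zł + 17,000 zł + 101,500 zł = 796,000 zł
  Exemption: 25% × (796,000 zł − 513,000 zł) = 70,750 zł ≥ 20,000 zł, so the exemption is fully phased out
  Base: 796,000 zł − 0 zł = 796,000 zł
  796,000 zł × 16% = 127,360 zł

Regular income tax:
  497,000 zł × 11% = 54,670 zł
  23,500 zł × 16% = 3,760 zł
  → 58,430 zł

Excess of alternative floor tax over regular income tax: 127,360 zł − 58,430 zł = 68,930 zł.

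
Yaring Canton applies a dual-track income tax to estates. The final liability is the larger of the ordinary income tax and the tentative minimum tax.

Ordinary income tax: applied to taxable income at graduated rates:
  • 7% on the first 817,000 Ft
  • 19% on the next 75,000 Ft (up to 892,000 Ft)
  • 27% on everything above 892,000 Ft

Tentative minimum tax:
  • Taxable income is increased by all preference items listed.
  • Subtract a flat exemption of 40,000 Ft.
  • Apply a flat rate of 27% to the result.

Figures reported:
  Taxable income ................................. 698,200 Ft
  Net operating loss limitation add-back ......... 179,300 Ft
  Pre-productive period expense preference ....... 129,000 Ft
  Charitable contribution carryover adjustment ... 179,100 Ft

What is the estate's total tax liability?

Ordinary income tax:
  698,200 Ft × 7% = 48,874 Ft

Tentative minimum tax:
  Adjusted income: 698,200 Ft + 179,300 Ft + 129,000 Ft + 179,100 Ft = 1,185,600 Ft
  Less exemption 40,000 Ft → base 1,145,600 Ft
  1,145,600 Ft × 27% = 309,312 Ft

309,312 Ft > 48,874 Ft, so the tentative minimum tax is the binding amount.

309,312 Ft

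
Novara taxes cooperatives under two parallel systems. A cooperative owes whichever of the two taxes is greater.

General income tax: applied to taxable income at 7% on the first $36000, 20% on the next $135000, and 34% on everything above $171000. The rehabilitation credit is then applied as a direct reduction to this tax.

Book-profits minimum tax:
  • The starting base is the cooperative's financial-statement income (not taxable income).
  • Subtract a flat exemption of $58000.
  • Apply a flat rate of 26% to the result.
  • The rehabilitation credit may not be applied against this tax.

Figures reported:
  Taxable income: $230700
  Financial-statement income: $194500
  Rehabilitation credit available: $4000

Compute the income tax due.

$45818

General income tax:
  $36000 × 7% = $2520
  $135000 × 20% = $27000
  $59700 × 34% = $20298
  → $49818
  Less rehabilitation credit $4000 → $45818

Book-profits minimum tax:
  Base (financial-statement income): $194500
  Less exemption $58000 → base $136500
  $136500 × 26% = $35490

$45818 > $35490, so the general income tax governs.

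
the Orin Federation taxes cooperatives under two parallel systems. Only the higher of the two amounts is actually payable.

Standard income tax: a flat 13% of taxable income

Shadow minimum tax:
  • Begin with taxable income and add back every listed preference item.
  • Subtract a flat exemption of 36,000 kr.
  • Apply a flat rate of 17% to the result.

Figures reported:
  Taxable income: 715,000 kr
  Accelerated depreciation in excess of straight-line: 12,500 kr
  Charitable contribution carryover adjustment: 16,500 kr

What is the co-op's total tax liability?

Standard income tax:
  715,000 kr × 13% = 92,950 kr

Shadow minimum tax:
  Adjusted income: 715,000 kr + 12,500 kr + 16,500 kr = 744,000 kr
  Less exemption 36,000 kr → base 708,000 kr
  708,000 kr × 17% = 120,360 kr

120,360 kr > 92,950 kr, so the shadow minimum tax is the binding amount.

120,360 kr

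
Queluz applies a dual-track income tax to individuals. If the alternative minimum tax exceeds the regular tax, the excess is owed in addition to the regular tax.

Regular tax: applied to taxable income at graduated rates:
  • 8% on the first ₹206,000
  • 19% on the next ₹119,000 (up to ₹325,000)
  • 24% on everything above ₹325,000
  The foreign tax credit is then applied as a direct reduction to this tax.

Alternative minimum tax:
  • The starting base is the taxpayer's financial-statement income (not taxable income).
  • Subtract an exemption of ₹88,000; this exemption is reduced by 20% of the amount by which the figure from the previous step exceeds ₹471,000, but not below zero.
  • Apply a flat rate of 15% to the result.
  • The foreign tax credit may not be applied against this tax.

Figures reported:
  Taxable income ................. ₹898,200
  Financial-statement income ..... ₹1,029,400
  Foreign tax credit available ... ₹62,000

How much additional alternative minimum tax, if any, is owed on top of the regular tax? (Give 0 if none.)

Alternative minimum tax:
  Base (financial-statement income): ₹1,029,400
  Exemption: 20% × (₹1,029,400 − ₹471,000) = ₹111,680 ≥ ₹88,000, so the exemption is fully phased out
  Base: ₹1,029,400 − ₹0 = ₹1,029,400
  ₹1,029,400 × 15% = ₹154,410

Regular tax:
  ₹206,000 × 8% = ₹16,480
  ₹119,000 × 19% = ₹22,610
  ₹573,200 × 24% = ₹137,568
  → ₹176,658
  Less foreign tax credit ₹62,000 → ₹114,658

Excess of alternative minimum tax over regular tax: ₹154,410 − ₹114,658 = ₹39,752.

₹39,752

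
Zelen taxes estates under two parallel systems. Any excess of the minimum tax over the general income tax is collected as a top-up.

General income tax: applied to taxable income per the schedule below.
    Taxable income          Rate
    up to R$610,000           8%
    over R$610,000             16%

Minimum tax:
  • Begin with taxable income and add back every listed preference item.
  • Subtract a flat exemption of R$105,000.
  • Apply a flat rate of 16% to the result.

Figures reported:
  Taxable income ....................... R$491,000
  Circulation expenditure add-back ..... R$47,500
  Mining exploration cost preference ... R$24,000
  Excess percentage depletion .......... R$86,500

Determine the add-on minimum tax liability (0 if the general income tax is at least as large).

R$47,760

Minimum tax:
  Adjusted income: R$491,000 + R$47,500 + R$24,000 + R$86,500 = R$649,000
  Less exemption R$105,000 → base R$544,000
  R$544,000 × 16% = R$87,040

General income tax:
  R$491,000 × 8% = R$39,280

Excess of minimum tax over general income tax: R$87,040 − R$39,280 = R$47,760.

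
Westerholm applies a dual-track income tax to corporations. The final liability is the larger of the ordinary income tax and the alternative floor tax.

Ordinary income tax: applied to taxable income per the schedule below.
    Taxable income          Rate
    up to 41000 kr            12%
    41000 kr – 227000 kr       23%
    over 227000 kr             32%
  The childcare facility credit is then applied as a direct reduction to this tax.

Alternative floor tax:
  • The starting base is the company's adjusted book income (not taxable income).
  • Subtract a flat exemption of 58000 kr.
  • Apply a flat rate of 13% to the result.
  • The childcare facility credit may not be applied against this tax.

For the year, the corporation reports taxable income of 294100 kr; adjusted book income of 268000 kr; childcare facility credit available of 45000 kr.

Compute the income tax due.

27300 kr

Alternative floor tax:
  Base (adjusted book income): 268000 kr
  Less exemption 58000 kr → base 210000 kr
  210000 kr × 13% = 27300 kr

Ordinary income tax:
  41000 kr × 12% = 4920 kr
  186000 kr × 23% = 42780 kr
  67100 kr × 32% = 21472 kr
  → 69172 kr
  Less childcare facility credit 45000 kr → 24172 kr

27300 kr > 24172 kr, so the alternative floor tax is the binding amount.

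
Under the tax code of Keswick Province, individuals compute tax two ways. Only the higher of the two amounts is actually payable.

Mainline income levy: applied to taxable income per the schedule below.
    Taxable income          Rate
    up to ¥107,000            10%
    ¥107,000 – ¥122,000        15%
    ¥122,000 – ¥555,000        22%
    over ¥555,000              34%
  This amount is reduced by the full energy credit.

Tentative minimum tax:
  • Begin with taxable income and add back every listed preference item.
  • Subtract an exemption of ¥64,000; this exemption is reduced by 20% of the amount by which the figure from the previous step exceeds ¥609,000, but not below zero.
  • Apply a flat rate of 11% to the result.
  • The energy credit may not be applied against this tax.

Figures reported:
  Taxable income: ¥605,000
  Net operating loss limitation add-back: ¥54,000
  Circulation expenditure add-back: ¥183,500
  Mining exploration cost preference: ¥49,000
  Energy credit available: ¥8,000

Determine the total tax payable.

Mainline income levy:
  ¥107,000 × 10% = ¥10,700
  ¥15,000 × 15% = ¥2,250
  ¥433,000 × 22% = ¥95,260
  ¥50,000 × 34% = ¥17,000
  → ¥125,210
  Less energy credit ¥8,000 → ¥117,210

Tentative minimum tax:
  Adjusted income: ¥605,000 + ¥54,000 + ¥183,500 + ¥49,000 = ¥891,500
  Exemption: ¥64,000 − 20% × (¥891,500 − ¥609,000) = ¥64,000 − ¥56,500 = ¥7,500
  Base: ¥891,500 − ¥7,500 = ¥884,000
  ¥884,000 × 11% = ¥97,240

¥117,210 > ¥97,240, so the mainline income levy governs.

¥117,210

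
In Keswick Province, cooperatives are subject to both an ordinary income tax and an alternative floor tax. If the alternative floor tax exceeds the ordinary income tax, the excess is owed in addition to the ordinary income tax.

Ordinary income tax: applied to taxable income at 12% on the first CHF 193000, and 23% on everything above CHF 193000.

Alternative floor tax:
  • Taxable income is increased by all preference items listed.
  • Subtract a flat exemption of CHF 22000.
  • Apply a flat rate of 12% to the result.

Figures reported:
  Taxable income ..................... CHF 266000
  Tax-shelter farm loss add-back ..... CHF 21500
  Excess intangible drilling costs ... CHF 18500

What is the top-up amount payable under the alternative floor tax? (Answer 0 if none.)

Ordinary income tax:
  CHF 193000 × 12% = CHF 23160
  CHF 73000 × 23% = CHF 16790
  → CHF 39950

Alternative floor tax:
  Adjusted income: CHF 266000 + CHF 21500 + CHF 18500 = CHF 306000
  Less exemption CHF 22000 → base CHF 284000
  CHF 284000 × 12% = CHF 34080

CHF 34080 ≤ CHF 39950, so no add-on is due.

CHF 0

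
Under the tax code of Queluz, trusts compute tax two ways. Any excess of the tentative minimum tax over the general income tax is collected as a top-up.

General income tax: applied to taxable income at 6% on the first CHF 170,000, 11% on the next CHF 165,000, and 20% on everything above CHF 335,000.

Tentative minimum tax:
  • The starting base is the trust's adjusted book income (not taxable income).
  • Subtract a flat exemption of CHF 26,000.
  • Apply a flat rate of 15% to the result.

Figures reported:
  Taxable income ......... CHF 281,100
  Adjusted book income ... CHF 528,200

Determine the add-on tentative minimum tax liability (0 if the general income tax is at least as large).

CHF 52,909

General income tax:
  CHF 170,000 × 6% = CHF 10,200
  CHF 111,100 × 11% = CHF 12,221
  → CHF 22,421

Tentative minimum tax:
  Base (adjusted book income): CHF 528,200
  Less exemption CHF 26,000 → base CHF 502,200
  CHF 502,200 × 15% = CHF 75,330

Excess of tentative minimum tax over general income tax: CHF 75,330 − CHF 22,421 = CHF 52,909.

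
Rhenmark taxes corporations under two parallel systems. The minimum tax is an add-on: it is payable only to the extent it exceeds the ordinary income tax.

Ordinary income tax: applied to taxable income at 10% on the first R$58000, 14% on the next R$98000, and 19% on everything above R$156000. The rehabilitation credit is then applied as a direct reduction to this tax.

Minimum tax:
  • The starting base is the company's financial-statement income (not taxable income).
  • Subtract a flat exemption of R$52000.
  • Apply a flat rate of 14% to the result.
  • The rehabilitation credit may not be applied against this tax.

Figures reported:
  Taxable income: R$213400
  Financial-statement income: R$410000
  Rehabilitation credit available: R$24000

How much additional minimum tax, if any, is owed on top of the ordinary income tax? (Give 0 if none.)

Ordinary income tax:
  R$58000 × 10% = R$5800
  R$98000 × 14% = R$13720
  R$57400 × 19% = R$10906
  → R$30426
  Less rehabilitation credit R$24000 → R$6426

Minimum tax:
  Base (financial-statement income): R$410000
  Less exemption R$52000 → base R$358000
  R$358000 × 14% = R$50120

Excess of minimum tax over ordinary income tax: R$50120 − R$6426 = R$43694.

R$43694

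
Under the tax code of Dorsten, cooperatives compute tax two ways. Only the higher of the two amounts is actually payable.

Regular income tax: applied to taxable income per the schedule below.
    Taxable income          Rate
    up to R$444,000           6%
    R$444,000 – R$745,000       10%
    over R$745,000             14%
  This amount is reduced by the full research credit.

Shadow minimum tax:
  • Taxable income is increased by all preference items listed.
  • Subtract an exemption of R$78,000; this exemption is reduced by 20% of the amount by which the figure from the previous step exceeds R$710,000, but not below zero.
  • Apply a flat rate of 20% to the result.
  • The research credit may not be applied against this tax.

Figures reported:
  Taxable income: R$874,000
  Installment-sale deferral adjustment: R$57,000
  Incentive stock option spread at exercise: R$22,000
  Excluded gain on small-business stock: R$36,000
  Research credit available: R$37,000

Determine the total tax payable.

R$193,360

Shadow minimum tax:
  Adjusted income: R$874,000 + R$57,000 + R$22,000 + R$36,000 = R$989,000
  Exemption: R$78,000 − 20% × (R$989,000 − R$710,000) = R$78,000 − R$55,800 = R$22,200
  Base: R$989,000 − R$22,200 = R$966,800
  R$966,800 × 20% = R$193,360

Regular income tax:
  R$444,000 × 6% = R$26,640
  R$301,000 × 10% = R$30,100
  R$129,000 × 14% = R$18,060
  → R$74,800
  Less research credit R$37,000 → R$37,800

R$193,360 > R$37,800, so the shadow minimum tax is the binding amount.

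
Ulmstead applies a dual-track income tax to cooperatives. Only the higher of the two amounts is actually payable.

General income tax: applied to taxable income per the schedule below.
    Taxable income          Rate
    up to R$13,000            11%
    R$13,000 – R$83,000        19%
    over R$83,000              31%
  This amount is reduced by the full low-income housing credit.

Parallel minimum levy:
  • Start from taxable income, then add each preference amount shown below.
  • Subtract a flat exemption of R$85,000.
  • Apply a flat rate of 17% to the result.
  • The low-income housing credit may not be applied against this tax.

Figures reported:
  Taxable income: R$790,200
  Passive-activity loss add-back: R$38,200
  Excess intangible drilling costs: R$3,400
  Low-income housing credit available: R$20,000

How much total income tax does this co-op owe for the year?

Parallel minimum levy:
  Adjusted income: R$790,200 + R$38,200 + R$3,400 = R$831,800
  Less exemption R$85,000 → base R$746,800
  R$746,800 × 17% = R$126,956

General income tax:
  R$13,000 × 11% = R$1,430
  R$70,000 × 19% = R$13,300
  R$707,200 × 31% = R$219,232
  → R$233,962
  Less low-income housing credit R$20,000 → R$213,962

R$213,962 > R$126,956, so the general income tax governs.

R$213,962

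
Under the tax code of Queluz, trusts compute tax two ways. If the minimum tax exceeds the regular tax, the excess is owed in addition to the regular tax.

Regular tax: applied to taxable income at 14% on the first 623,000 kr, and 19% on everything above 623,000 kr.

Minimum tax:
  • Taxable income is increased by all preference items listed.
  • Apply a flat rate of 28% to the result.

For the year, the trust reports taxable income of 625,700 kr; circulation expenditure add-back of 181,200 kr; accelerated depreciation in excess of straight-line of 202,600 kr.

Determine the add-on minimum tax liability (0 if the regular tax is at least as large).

194,927 kr

Minimum tax:
  Adjusted income: 625,700 kr + 181,200 kr + 202,600 kr = 1,009,500 kr
  1,009,500 kr × 28% = 282,660 kr

Regular tax:
  623,000 kr × 14% = 87,220 kr
  2,700 kr × 19% = 513 kr
  → 87,733 kr

Excess of minimum tax over regular tax: 282,660 kr − 87,733 kr = 194,927 kr.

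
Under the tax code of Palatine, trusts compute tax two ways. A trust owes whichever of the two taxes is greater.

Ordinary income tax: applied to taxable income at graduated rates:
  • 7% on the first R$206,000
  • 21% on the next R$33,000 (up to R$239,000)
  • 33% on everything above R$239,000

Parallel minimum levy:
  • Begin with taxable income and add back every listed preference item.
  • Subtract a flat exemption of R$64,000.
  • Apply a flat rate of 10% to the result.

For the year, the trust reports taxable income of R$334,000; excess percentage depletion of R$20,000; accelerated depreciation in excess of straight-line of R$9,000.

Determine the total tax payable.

R$52,700

Ordinary income tax:
  R$206,000 × 7% = R$14,420
  R$33,000 × 21% = R$6,930
  R$95,000 × 33% = R$31,350
  → R$52,700

Parallel minimum levy:
  Adjusted income: R$334,000 + R$20,000 + R$9,000 = R$363,000
  Less exemption R$64,000 → base R$299,000
  R$299,000 × 10% = R$29,900

R$52,700 > R$29,900, so the ordinary income tax governs.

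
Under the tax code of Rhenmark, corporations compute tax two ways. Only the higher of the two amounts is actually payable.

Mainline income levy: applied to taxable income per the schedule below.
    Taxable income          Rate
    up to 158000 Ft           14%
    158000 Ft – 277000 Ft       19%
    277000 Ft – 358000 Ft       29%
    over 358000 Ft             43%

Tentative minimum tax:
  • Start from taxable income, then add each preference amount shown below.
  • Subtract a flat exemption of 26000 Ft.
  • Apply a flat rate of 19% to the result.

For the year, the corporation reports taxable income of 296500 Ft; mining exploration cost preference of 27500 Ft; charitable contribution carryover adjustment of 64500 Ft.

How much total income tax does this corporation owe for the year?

68875 Ft

Tentative minimum tax:
  Adjusted income: 296500 Ft + 27500 Ft + 64500 Ft = 388500 Ft
  Less exemption 26000 Ft → base 362500 Ft
  362500 Ft × 19% = 68875 Ft

Mainline income levy:
  158000 Ft × 14% = 22120 Ft
  119000 Ft × 19% = 22610 Ft
  19500 Ft × 29% = 5655 Ft
  → 50385 Ft

68875 Ft > 50385 Ft, so the tentative minimum tax is the binding amount.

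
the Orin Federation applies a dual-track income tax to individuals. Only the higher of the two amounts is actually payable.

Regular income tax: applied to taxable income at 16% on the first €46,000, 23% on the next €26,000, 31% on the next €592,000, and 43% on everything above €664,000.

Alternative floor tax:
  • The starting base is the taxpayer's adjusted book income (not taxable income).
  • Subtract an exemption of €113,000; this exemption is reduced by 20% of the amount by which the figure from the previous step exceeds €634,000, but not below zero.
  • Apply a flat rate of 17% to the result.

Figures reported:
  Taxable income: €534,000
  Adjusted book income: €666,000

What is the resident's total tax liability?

Regular income tax:
  €46,000 × 16% = €7,360
  €26,000 × 23% = €5,980
  €462,000 × 31% = €143,220
  → €156,560

Alternative floor tax:
  Base (adjusted book income): €666,000
  Exemption: €113,000 − 20% × (€666,000 − €634,000) = €113,000 − €6,400 = €106,600
  Base: €666,000 − €106,600 = €559,400
  €559,400 × 17% = €95,098

€156,560 > €95,098, so the regular income tax governs.

€156,560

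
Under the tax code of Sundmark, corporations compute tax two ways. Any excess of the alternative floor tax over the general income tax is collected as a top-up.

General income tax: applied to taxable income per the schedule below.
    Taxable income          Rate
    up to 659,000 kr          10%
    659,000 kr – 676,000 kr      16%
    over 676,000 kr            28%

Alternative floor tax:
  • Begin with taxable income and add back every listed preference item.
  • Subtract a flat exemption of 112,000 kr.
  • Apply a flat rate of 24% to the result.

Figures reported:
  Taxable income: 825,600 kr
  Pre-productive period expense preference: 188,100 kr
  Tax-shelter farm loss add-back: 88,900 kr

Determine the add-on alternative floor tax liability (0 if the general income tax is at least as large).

127,236 kr

Alternative floor tax:
  Adjusted income: 825,600 kr + 188,100 kr + 88,900 kr = 1,102,600 kr
  Less exemption 112,000 kr → base 990,600 kr
  990,600 kr × 24% = 237,744 kr

General income tax:
  659,000 kr × 10% = 65,900 kr
  17,000 kr × 16% = 2,720 kr
  149,600 kr × 28% = 41,888 kr
  → 110,508 kr

Excess of alternative floor tax over general income tax: 237,744 kr − 110,508 kr = 127,236 kr.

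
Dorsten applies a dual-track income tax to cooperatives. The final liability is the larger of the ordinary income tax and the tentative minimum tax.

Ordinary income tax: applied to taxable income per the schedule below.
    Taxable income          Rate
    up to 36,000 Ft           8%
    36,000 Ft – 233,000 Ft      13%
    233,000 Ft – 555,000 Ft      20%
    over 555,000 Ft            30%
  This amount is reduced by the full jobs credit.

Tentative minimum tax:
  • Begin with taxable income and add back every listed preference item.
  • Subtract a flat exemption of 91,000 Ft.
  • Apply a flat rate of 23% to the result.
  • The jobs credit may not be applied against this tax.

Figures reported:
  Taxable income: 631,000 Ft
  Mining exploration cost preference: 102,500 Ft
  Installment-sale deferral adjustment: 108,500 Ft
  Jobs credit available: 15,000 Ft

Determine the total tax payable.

Ordinary income tax:
  36,000 Ft × 8% = 2,880 Ft
  197,000 Ft × 13% = 25,610 Ft
  322,000 Ft × 20% = 64,400 Ft
  76,000 Ft × 30% = 22,800 Ft
  → 115,690 Ft
  Less jobs credit 15,000 Ft → 100,690 Ft

Tentative minimum tax:
  Adjusted income: 631,000 Ft + 102,500 Ft + 108,500 Ft = 842,000 Ft
  Less exemption 91,000 Ft → base 751,000 Ft
  751,000 Ft × 23% = 172,730 Ft

172,730 Ft > 100,690 Ft, so the tentative minimum tax is the binding amount.

172,730 Ft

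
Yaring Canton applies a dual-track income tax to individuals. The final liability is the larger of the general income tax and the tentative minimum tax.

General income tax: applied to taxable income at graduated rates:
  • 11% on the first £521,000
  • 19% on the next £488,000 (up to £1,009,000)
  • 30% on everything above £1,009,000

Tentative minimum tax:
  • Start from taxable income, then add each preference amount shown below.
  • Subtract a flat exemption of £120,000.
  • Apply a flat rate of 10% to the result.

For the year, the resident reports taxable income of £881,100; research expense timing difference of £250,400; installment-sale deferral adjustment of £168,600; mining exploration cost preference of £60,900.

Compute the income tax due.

Tentative minimum tax:
  Adjusted income: £881,100 + £250,400 + £168,600 + £60,900 = £1,361,000
  Less exemption £120,000 → base £1,241,000
  £1,241,000 × 10% = £124,100

General income tax:
  £521,000 × 11% = £57,310
  £360,100 × 19% = £68,419
  → £125,729

£125,729 > £124,100, so the general income tax governs.

£125,729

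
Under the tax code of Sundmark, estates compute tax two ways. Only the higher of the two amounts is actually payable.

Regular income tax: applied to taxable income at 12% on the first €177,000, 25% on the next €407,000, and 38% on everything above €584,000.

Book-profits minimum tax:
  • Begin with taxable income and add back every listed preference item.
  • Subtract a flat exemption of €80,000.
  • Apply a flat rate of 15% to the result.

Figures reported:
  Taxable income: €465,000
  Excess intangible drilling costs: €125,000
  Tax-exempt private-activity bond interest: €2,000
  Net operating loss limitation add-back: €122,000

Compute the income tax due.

Book-profits minimum tax:
  Adjusted income: €465,000 + €125,000 + €2,000 + €122,000 = €714,000
  Less exemption €80,000 → base €634,000
  €634,000 × 15% = €95,100

Regular income tax:
  €177,000 × 12% = €21,240
  €288,000 × 25% = €72,000
  → €93,240

€95,100 > €93,240, so the book-profits minimum tax is the binding amount.

€95,100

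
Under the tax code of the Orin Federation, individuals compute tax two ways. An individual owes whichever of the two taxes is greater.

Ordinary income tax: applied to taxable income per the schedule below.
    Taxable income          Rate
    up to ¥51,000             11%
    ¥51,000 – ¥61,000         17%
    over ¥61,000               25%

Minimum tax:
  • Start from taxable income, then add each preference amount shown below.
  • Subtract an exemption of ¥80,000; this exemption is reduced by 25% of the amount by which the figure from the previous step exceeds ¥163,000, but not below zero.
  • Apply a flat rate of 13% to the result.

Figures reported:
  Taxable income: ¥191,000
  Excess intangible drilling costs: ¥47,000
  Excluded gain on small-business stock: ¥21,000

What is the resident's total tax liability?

Ordinary income tax:
  ¥51,000 × 11% = ¥5,610
  ¥10,000 × 17% = ¥1,700
  ¥130,000 × 25% = ¥32,500
  → ¥39,810

Minimum tax:
  Adjusted income: ¥191,000 + ¥47,000 + ¥21,000 = ¥259,000
  Exemption: ¥80,000 − 25% × (¥259,000 − ¥163,000) = ¥80,000 − ¥24,000 = ¥56,000
  Base: ¥259,000 − ¥56,000 = ¥203,000
  ¥203,000 × 13% = ¥26,390

¥39,810 > ¥26,390, so the ordinary income tax governs.

¥39,810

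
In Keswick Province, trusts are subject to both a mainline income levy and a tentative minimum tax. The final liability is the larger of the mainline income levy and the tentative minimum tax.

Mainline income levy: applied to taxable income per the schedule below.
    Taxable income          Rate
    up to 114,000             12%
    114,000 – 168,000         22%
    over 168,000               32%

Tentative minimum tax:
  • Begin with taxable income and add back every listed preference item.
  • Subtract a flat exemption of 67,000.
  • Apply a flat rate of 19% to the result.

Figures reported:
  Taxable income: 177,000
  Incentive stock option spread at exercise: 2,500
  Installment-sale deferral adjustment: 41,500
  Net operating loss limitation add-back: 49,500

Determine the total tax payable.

38,665

Tentative minimum tax:
  Adjusted income: 177,000 + 2,500 + 41,500 + 49,500 = 270,500
  Less exemption 67,000 → base 203,500
  203,500 × 19% = 38,665

Mainline income levy:
  114,000 × 12% = 13,680
  54,000 × 22% = 11,880
  9,000 × 32% = 2,880
  → 28,440

38,665 > 28,440, so the tentative minimum tax is the binding amount.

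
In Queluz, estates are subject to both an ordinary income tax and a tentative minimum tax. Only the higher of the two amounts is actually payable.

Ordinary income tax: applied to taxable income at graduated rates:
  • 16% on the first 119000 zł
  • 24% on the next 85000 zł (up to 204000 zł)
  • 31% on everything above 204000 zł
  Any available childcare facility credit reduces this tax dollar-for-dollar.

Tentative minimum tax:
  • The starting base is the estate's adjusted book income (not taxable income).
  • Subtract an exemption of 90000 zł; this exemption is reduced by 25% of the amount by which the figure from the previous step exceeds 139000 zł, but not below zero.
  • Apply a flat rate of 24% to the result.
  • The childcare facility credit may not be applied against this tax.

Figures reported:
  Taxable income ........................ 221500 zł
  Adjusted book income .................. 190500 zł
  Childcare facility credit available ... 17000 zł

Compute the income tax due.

27865 zł

Tentative minimum tax:
  Base (adjusted book income): 190500 zł
  Exemption: 90000 zł − 25% × (190500 zł − 139000 zł) = 90000 zł − 12875 zł = 77125 zł
  Base: 190500 zł − 77125 zł = 113375 zł
  113375 zł × 24% = 27210 zł

Ordinary income tax:
  119000 zł × 16% = 19040 zł
  85000 zł × 24% = 20400 zł
  17500 zł × 31% = 5425 zł
  → 44865 zł
  Less childcare facility credit 17000 zł → 27865 zł

27865 zł > 27210 zł, so the ordinary income tax governs.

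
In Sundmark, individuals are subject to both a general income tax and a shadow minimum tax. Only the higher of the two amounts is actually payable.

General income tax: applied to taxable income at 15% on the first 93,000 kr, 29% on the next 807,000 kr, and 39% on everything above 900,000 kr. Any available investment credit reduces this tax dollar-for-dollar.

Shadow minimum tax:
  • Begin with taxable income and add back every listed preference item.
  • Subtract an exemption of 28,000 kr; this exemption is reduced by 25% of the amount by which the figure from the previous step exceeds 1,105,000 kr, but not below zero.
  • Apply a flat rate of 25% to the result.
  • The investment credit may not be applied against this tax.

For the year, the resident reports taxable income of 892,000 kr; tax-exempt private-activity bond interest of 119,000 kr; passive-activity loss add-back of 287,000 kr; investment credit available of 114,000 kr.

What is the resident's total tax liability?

324,500 kr

General income tax:
  93,000 kr × 15% = 13,950 kr
  799,000 kr × 29% = 231,710 kr
  → 245,660 kr
  Less investment credit 114,000 kr → 131,660 kr

Shadow minimum tax:
  Adjusted income: 892,000 kr + 119,000 kr + 287,000 kr = 1,298,000 kr
  Exemption: 25% × (1,298,000 kr − 1,105,000 kr) = 48,250 kr ≥ 28,000 kr, so the exemption is fully phased out
  Base: 1,298,000 kr − 0 kr = 1,298,000 kr
  1,298,000 kr × 25% = 324,500 kr

324,500 kr > 131,660 kr, so the shadow minimum tax is the binding amount.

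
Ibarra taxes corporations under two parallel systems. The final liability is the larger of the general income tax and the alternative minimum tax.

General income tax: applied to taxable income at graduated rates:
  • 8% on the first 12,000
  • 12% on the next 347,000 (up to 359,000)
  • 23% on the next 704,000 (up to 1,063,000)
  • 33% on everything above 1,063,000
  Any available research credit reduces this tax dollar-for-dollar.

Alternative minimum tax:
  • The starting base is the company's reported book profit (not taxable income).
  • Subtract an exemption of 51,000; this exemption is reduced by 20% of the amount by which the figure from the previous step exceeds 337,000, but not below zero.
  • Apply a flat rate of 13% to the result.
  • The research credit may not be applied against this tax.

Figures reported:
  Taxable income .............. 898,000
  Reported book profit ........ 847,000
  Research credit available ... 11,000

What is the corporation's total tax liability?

Alternative minimum tax:
  Base (reported book profit): 847,000
  Exemption: 20% × (847,000 − 337,000) = 102,000 ≥ 51,000, so the exemption is fully phased out
  Base: 847,000 − 0 = 847,000
  847,000 × 13% = 110,110

General income tax:
  12,000 × 8% = 960
  347,000 × 12% = 41,640
  539,000 × 23% = 123,970
  → 166,570
  Less research credit 11,000 → 155,570

155,570 > 110,110, so the general income tax governs.

155,570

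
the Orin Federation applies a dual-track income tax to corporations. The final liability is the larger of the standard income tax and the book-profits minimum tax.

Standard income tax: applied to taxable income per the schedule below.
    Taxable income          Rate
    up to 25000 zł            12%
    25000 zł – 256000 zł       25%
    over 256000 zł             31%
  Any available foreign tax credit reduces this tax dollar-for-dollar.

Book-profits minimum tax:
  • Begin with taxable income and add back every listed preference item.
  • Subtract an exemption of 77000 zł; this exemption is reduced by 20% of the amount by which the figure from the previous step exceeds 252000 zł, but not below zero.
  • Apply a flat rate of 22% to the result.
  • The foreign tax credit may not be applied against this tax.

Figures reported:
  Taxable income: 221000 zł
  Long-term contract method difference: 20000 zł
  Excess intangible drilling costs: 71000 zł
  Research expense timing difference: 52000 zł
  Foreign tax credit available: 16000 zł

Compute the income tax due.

Book-profits minimum tax:
  Adjusted income: 221000 zł + 20000 zł + 71000 zł + 52000 zł = 364000 zł
  Exemption: 77000 zł − 20% × (364000 zł − 252000 zł) = 77000 zł − 22400 zł = 54600 zł
  Base: 364000 zł − 54600 zł = 309400 zł
  309400 zł × 22% = 68068 zł

Standard income tax:
  25000 zł × 12% = 3000 zł
  196000 zł × 25% = 49000 zł
  → 52000 zł
  Less foreign tax credit 16000 zł → 36000 zł

68068 zł > 36000 zł, so the book-profits minimum tax is the binding amount.

68068 zł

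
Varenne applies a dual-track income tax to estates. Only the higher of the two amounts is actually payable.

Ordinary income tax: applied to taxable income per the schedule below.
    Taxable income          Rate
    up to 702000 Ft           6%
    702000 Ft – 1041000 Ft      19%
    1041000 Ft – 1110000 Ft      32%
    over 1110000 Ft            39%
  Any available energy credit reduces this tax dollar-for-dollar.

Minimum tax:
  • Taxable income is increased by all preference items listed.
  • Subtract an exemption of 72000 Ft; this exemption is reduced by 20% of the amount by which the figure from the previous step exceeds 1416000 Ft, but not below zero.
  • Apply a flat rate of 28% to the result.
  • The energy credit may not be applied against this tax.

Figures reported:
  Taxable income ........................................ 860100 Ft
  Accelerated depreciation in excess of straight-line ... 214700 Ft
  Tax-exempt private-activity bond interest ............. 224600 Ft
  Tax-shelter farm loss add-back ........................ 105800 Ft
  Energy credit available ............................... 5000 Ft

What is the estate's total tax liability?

373296 Ft

Ordinary income tax:
  702000 Ft × 6% = 42120 Ft
  158100 Ft × 19% = 30039 Ft
  → 72159 Ft
  Less energy credit 5000 Ft → 67159 Ft

Minimum tax:
  Adjusted income: 860100 Ft + 214700 Ft + 224600 Ft + 105800 Ft = 1405200 Ft
  Exemption: 1405200 Ft ≤ 1416000 Ft, so full 72000 Ft applies
  Base: 1405200 Ft − 72000 Ft = 1333200 Ft
  1333200 Ft × 28% = 373296 Ft

373296 Ft > 67159 Ft, so the minimum tax is the binding amount.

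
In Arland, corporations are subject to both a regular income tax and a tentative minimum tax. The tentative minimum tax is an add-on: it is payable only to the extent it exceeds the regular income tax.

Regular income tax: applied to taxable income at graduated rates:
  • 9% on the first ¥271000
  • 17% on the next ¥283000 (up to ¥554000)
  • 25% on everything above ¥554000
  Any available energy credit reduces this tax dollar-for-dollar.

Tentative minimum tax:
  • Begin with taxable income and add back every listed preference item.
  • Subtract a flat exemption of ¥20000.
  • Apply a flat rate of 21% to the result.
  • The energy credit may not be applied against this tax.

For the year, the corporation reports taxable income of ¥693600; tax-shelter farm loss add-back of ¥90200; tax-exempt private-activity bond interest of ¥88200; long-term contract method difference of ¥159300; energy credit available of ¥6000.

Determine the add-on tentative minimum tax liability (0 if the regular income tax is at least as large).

Tentative minimum tax:
  Adjusted income: ¥693600 + ¥90200 + ¥88200 + ¥159300 = ¥1031300
  Less exemption ¥20000 → base ¥1011300
  ¥1011300 × 21% = ¥212373

Regular income tax:
  ¥271000 × 9% = ¥24390
  ¥283000 × 17% = ¥48110
  ¥139600 × 25% = ¥34900
  → ¥107400
  Less energy credit ¥6000 → ¥101400

Excess of tentative minimum tax over regular income tax: ¥212373 − ¥101400 = ¥110973.

¥110973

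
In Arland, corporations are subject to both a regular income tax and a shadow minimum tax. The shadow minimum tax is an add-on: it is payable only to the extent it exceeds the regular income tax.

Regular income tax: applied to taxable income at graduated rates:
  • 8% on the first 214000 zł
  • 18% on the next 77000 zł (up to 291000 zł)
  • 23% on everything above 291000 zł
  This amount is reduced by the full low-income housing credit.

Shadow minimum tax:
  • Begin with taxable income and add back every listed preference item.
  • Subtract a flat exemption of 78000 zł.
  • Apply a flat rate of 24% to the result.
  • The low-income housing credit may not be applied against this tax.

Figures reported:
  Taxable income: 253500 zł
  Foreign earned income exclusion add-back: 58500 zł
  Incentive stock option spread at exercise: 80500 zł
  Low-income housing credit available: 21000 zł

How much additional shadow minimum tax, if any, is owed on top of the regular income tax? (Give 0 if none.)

Shadow minimum tax:
  Adjusted income: 253500 zł + 58500 zł + 80500 zł = 392500 zł
  Less exemption 78000 zł → base 314500 zł
  314500 zł × 24% = 75480 zł

Regular income tax:
  214000 zł × 8% = 17120 zł
  39500 zł × 18% = 7110 zł
  → 24230 zł
  Less low-income housing credit 21000 zł → 3230 zł

Excess of shadow minimum tax over regular income tax: 75480 zł − 3230 zł = 72250 zł.

72250 zł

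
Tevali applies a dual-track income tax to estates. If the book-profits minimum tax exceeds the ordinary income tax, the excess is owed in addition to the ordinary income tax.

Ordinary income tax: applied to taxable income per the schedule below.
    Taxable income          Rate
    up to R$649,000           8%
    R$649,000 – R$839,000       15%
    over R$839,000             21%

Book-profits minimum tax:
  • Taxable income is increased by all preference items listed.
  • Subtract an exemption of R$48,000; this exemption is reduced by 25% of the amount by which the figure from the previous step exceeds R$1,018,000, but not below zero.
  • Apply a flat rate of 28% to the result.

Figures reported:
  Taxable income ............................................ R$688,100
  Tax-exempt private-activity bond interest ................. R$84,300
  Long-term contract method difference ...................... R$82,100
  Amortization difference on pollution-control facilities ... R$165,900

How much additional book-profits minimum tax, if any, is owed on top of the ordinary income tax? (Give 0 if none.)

R$214,655

Book-profits minimum tax:
  Adjusted income: R$688,100 + R$84,300 + R$82,100 + R$165,900 = R$1,020,400
  Exemption: R$48,000 − 25% × (R$1,020,400 − R$1,018,000) = R$48,000 − R$600 = R$47,400
  Base: R$1,020,400 − R$47,400 = R$973,000
  R$973,000 × 28% = R$272,440

Ordinary income tax:
  R$649,000 × 8% = R$51,920
  R$39,100 × 15% = R$5,865
  → R$57,785

Excess of book-profits minimum tax over ordinary income tax: R$272,440 − R$57,785 = R$214,655.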